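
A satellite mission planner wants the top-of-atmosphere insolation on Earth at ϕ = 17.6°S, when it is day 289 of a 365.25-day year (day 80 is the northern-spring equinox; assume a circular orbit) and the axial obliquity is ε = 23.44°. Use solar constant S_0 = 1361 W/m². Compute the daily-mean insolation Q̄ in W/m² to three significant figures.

Solar longitude: L_s = 360° × (289 − 80)/365.25 = 205.996°.
sin δ = sin 23.44° × sin 205.996° = -0.17435, so δ = -10.041°.
cos h₀ = −tan(-17.6°) tan(-10.041°) = -0.0562, h₀ = 1.6270 rad.
Bracket: h₀ sin ϕ sin δ + cos ϕ cos δ sin h₀ = 1.6270×-0.30237×-0.17435 + 0.95319×0.98468×0.99842 = 0.085773 + 0.937104 = 1.022877.
Q̄ = (S_0/π) × [bracket] = (1361/π) × 1.022877 = 443.1 W/m².

Q̄ ≈ 443 W/m²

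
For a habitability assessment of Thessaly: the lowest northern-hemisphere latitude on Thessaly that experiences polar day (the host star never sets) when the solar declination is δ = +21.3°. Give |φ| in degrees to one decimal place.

|φ| = 68.7°

Polar day requires cos H₀ = −tan φ tan δ ≤ −1, i.e. tan φ tan δ ≥ 1.
The boundary is |tan φ| · |tan δ| = 1, so |φ| = 90° − |δ| = 90° − 21.3° = 68.7° in the northern hemisphere.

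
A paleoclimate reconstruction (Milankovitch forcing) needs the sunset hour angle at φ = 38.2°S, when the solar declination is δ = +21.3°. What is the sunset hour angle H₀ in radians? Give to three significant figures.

H₀ = 1.26 rad

cos H₀ = −tan φ · tan δ = −tan(-38.2°) × tan(+21.300°) = 0.3068, so H₀ = 1.2590 rad = 72.13°.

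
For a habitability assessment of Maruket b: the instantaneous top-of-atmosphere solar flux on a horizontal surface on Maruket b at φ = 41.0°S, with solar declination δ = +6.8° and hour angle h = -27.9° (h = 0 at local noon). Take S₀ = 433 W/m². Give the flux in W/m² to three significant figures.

253 W/m²

cos θ_z = sin φ sin δ + cos φ cos δ cos h = -0.077680 + 0.662294 = 0.584614.
Flux = S₀ · cos θ_z = 433 × 0.584614 = 253.1 W/m².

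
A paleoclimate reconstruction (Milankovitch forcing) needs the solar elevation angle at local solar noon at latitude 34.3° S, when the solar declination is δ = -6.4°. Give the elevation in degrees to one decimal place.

At local noon the hour angle is zero, so the zenith angle equals |ϕ − δ| = |-34.3° − (-6.400°)| = 27.900°.
Elevation = 90° − 27.900° = 62.1°.

62.1°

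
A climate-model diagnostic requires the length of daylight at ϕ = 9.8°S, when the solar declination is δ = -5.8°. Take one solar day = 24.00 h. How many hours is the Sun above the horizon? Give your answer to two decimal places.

cos h₀ = −tan ϕ · tan δ = −tan(-9.8°) × tan(-5.800°) = -0.0175, so h₀ = 1.5883 rad = 91.01°.
Daylight = 2h₀/(2π) × 24.00 h = (1.5883/π) × 24.00 = 12.13 h.

12.13 h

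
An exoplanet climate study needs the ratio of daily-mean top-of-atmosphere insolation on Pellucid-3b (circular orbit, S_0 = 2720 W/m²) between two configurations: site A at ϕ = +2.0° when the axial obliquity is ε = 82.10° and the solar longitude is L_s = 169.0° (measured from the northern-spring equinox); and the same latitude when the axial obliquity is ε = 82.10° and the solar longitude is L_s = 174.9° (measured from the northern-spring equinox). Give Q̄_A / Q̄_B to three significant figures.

— Configuration A (ϕ=+2.0°):
Solar declination: sin δ = sin ε · sin L_s = sin 82.10° × sin 169.0° = 0.18900, so δ = +10.894°.
cos h₀ = −tan(+2.0°) tan(+10.894°) = -0.0067, h₀ = 1.5775 rad.
Bracket: h₀ sin ϕ sin δ + cos ϕ cos δ sin h₀ = 1.5775×0.03490×0.18900 + 0.99939×0.98198×0.99998 = 0.010405 + 0.981361 = 0.991766.
Q̄ = (S_0/π) × [bracket] = (2720/π) × 0.991766 = 858.67 W/m².
— Configuration B (ϕ=+2.0°):
Solar declination: sin δ = sin ε · sin L_s = sin 82.10° × sin 174.9° = 0.08805, so δ = +5.051°.
cos h₀ = −tan(+2.0°) tan(+5.051°) = -0.0031, h₀ = 1.5739 rad.
Bracket: h₀ sin ϕ sin δ + cos ϕ cos δ sin h₀ = 1.5739×0.03490×0.08805 + 0.99939×0.99612×1.00000 = 0.004837 + 0.995512 = 1.000349.
Q̄ = (S_0/π) × [bracket] = (2720/π) × 1.000349 = 866.11 W/m².
Ratio Q̄_A / Q̄_B = 858.67 / 866.11 = 0.9914.

Q̄_A / Q̄_B ≈ 0.991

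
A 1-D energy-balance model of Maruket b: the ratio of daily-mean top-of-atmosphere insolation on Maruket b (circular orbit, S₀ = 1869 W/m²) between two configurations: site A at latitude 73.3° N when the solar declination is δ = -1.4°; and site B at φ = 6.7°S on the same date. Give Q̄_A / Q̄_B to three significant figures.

Q̄_A / Q̄_B ≈ 0.252

— Configuration A (φ=+73.3°):
cos H₀ = −tan(+73.3°) tan(-1.400°) = 0.0815, H₀ = 1.4892 rad.
Bracket: H₀ sin φ sin δ + cos φ cos δ sin H₀ = 1.4892×0.95782×-0.02443 + 0.28736×0.99970×0.99668 = -0.034847 + 0.286320 = 0.251473.
Q̄ = (S₀/π) × [bracket] = (1869/π) × 0.251473 = 149.61 W/m².
— Configuration B (φ=-6.7°):
cos H₀ = −tan(-6.7°) tan(-1.400°) = -0.0029, H₀ = 1.5737 rad.
Bracket: H₀ sin φ sin δ + cos φ cos δ sin H₀ = 1.5737×-0.11667×-0.02443 + 0.99317×0.99970×1.00000 = 0.004485 + 0.992872 = 0.997357.
Q̄ = (S₀/π) × [bracket] = (1869/π) × 0.997357 = 593.35 W/m².
Ratio Q̄_A / Q̄_B = 149.61 / 593.35 = 0.2521.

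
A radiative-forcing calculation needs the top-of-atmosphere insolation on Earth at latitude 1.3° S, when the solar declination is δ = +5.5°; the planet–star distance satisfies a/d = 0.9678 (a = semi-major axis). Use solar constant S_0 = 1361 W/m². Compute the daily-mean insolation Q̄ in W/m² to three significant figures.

Q̄ ≈ 402 W/m²

cos h₀ = −tan(-1.3°) tan(+5.500°) = 0.0022, h₀ = 1.5686 rad.
Bracket: h₀ sin ϕ sin δ + cos ϕ cos δ sin h₀ = 1.5686×-0.02269×0.09585 + 0.99974×0.99540×1.00000 = -0.003411 + 0.995141 = 0.991730.
Inverse-square distance factor (a/d)² = 0.9678² = 0.936637.
Q̄ = (S_0/π) × 0.936637 × [bracket] = (1361/π) × 0.936637 × 0.991730 = 402.4 W/m².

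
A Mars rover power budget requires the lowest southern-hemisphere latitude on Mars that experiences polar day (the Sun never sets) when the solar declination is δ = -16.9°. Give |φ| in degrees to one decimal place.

Polar day requires cos H₀ = −tan φ tan δ ≤ −1, i.e. tan φ tan δ ≥ 1.
The boundary is |tan φ| · |tan δ| = 1, so |φ| = 90° − |δ| = 90° − 16.9° = 73.1° in the southern hemisphere.

|φ| = 73.1°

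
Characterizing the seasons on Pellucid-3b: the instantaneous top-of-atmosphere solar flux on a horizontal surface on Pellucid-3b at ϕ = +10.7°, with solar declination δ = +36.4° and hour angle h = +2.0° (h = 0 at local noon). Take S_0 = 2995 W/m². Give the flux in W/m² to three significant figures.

cos θ_z = sin ϕ sin δ + cos ϕ cos δ cos h = 0.110178 + 0.790417 = 0.900595.
Flux = S_0 · cos θ_z = 2995 × 0.900595 = 2697 W/m².

2.70e+03 W/m²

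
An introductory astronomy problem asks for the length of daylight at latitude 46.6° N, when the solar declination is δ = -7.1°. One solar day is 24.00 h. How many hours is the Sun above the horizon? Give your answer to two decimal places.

10.99 h

cos H₀ = −tan φ · tan δ = −tan(+46.6°) × tan(-7.100°) = 0.1317, so H₀ = 1.4387 rad = 82.43°.
Daylight = 2H₀/(2π) × 24.00 h = (1.4387/π) × 24.00 = 10.99 h.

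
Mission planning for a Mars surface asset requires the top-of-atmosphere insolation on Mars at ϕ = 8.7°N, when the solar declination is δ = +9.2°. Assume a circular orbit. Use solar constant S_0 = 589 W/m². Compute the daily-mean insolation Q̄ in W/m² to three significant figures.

Q̄ ≈ 190 W/m²

cos h₀ = −tan(+8.7°) tan(+9.200°) = -0.0248, h₀ = 1.5956 rad.
Bracket: h₀ sin ϕ sin δ + cos ϕ cos δ sin h₀ = 1.5956×0.15126×0.15988 + 0.98849×0.98714×0.99969 = 0.038587 + 0.975476 = 1.014063.
Q̄ = (S_0/π) × [bracket] = (589/π) × 1.014063 = 190.1 W/m².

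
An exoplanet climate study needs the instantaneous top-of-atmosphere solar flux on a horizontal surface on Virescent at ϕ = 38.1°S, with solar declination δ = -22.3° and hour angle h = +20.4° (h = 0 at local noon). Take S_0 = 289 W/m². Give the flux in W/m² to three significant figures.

265 W/m²

cos θ_z = sin ϕ sin δ + cos ϕ cos δ cos h = 0.234138 + 0.682416 = 0.916554.
Flux = S_0 · cos θ_z = 289 × 0.916554 = 264.9 W/m².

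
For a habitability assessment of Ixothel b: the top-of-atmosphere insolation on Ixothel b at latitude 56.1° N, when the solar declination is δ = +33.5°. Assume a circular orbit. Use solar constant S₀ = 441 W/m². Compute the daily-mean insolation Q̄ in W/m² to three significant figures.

cos H₀ = −tan(+56.1°) tan(+33.500°) = -0.9850, H₀ = 2.9681 rad.
Bracket: H₀ sin φ sin δ + cos φ cos δ sin H₀ = 2.9681×0.83001×0.55194 + 0.55775×0.83389×0.17261 = 1.359733 + 0.080281 = 1.440014.
Q̄ = (S₀/π) × [bracket] = (441/π) × 1.440014 = 202.1 W/m².

Q̄ ≈ 202 W/m²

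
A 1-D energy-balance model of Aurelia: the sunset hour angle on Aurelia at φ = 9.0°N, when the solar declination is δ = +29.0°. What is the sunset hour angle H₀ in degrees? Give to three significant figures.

cos H₀ = −tan φ · tan δ = −tan(+9.0°) × tan(+29.000°) = -0.0878, so H₀ = 1.6587 rad = 95.04°.

H₀ = 95.0°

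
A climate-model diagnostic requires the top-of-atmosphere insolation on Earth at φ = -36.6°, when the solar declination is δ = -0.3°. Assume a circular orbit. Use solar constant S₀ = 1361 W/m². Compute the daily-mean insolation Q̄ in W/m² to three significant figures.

Q̄ ≈ 350 W/m²

cos H₀ = −tan(-36.6°) tan(-0.300°) = -0.0039, H₀ = 1.5747 rad.
Bracket: H₀ sin φ sin δ + cos φ cos δ sin H₀ = 1.5747×-0.59622×-0.00524 + 0.80282×0.99999×0.99999 = 0.004920 + 0.802804 = 0.807724.
Q̄ = (S₀/π) × [bracket] = (1361/π) × 0.807724 = 349.9 W/m².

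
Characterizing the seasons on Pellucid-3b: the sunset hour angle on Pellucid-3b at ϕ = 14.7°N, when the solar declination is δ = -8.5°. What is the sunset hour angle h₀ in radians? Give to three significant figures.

h₀ = 1.53 rad

cos h₀ = −tan ϕ · tan δ = −tan(+14.7°) × tan(-8.500°) = 0.0392, so h₀ = 1.5316 rad = 87.75°.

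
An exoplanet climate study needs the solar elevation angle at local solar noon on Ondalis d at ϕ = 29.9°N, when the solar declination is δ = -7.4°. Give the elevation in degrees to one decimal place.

At local noon the hour angle is zero, so the zenith angle equals |ϕ − δ| = |+29.9° − (-7.400°)| = 37.300°.
Elevation = 90° − 37.300° = 52.7°.

52.7°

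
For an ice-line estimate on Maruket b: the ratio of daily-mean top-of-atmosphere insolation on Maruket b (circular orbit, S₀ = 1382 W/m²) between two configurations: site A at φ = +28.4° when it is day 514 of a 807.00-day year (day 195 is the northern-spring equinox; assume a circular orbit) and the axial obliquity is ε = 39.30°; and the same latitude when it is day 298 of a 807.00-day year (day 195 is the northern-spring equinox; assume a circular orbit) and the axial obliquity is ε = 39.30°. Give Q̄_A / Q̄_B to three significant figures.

— Configuration A (φ=+28.4°):
Solar longitude: λ_s = 360° × (514 − 195)/807.00 = 142.305°.
sin δ = sin 39.30° × sin 142.305° = 0.38729, so δ = +22.786°.
cos H₀ = −tan(+28.4°) tan(+22.786°) = -0.2271, H₀ = 1.7999 rad.
Bracket: H₀ sin φ sin δ + cos φ cos δ sin H₀ = 1.7999×0.47562×0.38729 + 0.87965×0.92196×0.97386 = 0.331547 + 0.789803 = 1.121350.
Q̄ = (S₀/π) × [bracket] = (1382/π) × 1.121350 = 493.29 W/m².
— Configuration B (φ=+28.4°):
Solar longitude: λ_s = 360° × (298 − 195)/807.00 = 45.948°.
sin δ = sin 39.30° × sin 45.948° = 0.45522, so δ = +27.079°.
cos H₀ = −tan(+28.4°) tan(+27.079°) = -0.2764, H₀ = 1.8509 rad.
Bracket: H₀ sin φ sin δ + cos φ cos δ sin H₀ = 1.8509×0.47562×0.45522 + 0.87965×0.89038×0.96103 = 0.400742 + 0.752701 = 1.153443.
Q̄ = (S₀/π) × [bracket] = (1382/π) × 1.153443 = 507.40 W/m².
Ratio Q̄_A / Q̄_B = 493.29 / 507.40 = 0.9722.

Q̄_A / Q̄_B ≈ 0.972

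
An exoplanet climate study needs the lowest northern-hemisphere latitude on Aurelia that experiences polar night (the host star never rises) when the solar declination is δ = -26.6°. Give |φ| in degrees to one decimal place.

Polar night requires cos H₀ = −tan φ tan δ ≥ 1, i.e. tan φ tan δ ≤ −1.
The boundary is |tan φ| · |tan δ| = 1, so |φ| = 90° − |δ| = 90° − 26.6° = 63.4° in the northern hemisphere.

|φ| = 63.4°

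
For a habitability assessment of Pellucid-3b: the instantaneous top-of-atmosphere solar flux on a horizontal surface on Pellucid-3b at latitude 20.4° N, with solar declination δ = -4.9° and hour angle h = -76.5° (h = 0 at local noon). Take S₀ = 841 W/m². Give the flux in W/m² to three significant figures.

158 W/m²

cos θ_z = sin φ sin δ + cos φ cos δ cos h = -0.029774 + 0.218004 = 0.188230.
Flux = S₀ · cos θ_z = 841 × 0.188230 = 158.3 W/m².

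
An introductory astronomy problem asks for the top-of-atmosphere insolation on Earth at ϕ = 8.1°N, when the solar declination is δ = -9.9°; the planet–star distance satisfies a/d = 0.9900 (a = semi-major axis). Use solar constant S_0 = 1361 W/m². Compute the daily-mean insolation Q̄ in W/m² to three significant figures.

Q̄ ≈ 398 W/m²

cos h₀ = −tan(+8.1°) tan(-9.900°) = 0.0248, h₀ = 1.5460 rad.
Bracket: h₀ sin ϕ sin δ + cos ϕ cos δ sin h₀ = 1.5460×0.14090×-0.17193 + 0.99002×0.98511×0.99969 = -0.037452 + 0.974976 = 0.937524.
Inverse-square distance factor (a/d)² = 0.9900² = 0.980100.
Q̄ = (S_0/π) × 0.980100 × [bracket] = (1361/π) × 0.980100 × 0.937524 = 398.1 W/m².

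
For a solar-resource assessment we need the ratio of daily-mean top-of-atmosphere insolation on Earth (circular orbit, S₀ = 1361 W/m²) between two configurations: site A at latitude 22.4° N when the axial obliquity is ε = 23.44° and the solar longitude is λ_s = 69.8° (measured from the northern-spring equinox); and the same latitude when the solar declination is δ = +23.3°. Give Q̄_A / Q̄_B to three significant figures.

— Configuration A (φ=+22.4°):
Solar declination: sin δ = sin ε · sin λ_s = sin 23.44° × sin 69.8° = 0.37332, so δ = +21.921°.
cos H₀ = −tan(+22.4°) tan(+21.921°) = -0.1659, H₀ = 1.7374 rad.
Bracket: H₀ sin φ sin δ + cos φ cos δ sin H₀ = 1.7374×0.38107×0.37332 + 0.92455×0.92770×0.98615 = 0.247164 + 0.845826 = 1.092990.
Q̄ = (S₀/π) × [bracket] = (1361/π) × 1.092990 = 473.50 W/m².
— Configuration B (φ=+22.4°):
cos H₀ = −tan(+22.4°) tan(+23.300°) = -0.1775, H₀ = 1.7493 rad.
Bracket: H₀ sin φ sin δ + cos φ cos δ sin H₀ = 1.7493×0.38107×0.39555 + 0.92455×0.91845×0.98412 = 0.263676 + 0.835668 = 1.099344.
Q̄ = (S₀/π) × [bracket] = (1361/π) × 1.099344 = 476.26 W/m².
Ratio Q̄_A / Q̄_B = 473.50 / 476.26 = 0.9942.

Q̄_A / Q̄_B ≈ 0.994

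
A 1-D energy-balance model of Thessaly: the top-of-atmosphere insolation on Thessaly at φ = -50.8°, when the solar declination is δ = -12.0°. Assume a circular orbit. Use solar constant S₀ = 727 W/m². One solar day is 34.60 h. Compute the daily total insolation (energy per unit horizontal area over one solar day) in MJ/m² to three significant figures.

25.7 MJ/m²

cos H₀ = −tan(-50.8°) tan(-12.000°) = -0.2606, H₀ = 1.8345 rad.
Bracket: H₀ sin φ sin δ + cos φ cos δ sin H₀ = 1.8345×-0.77494×-0.20791 + 0.63203×0.97815×0.96544 = 0.295571 + 0.596854 = 0.892425.
Q̄ = (S₀/π) × [bracket] = (727/π) × 0.892425 = 206.52 W/m².
Daily total = Q̄ × 34.60 h × 3600 s/h = 206.52 × 34.60 × 3600 / 10⁶ = 25.72 MJ/m².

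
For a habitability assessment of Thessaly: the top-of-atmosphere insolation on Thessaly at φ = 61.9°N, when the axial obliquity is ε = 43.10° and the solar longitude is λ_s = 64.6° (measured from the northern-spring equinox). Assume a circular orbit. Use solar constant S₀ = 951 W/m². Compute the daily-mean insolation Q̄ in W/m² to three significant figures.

Solar declination: sin δ = sin ε · sin λ_s = sin 43.10° × sin 64.6° = 0.61723, so δ = +38.114°.
cos H₀ = −tan(+61.9°) tan(+38.114°) = -1.4692 ≤ −1 ⇒ polar day, H₀ = π.
Bracket: H₀ sin φ sin δ + cos φ cos δ sin H₀ = 3.1416×0.88213×0.61723 + 0.47101×0.78679×0.00000 = 1.710529 + 0.000000 = 1.710529.
Q̄ = (S₀/π) × [bracket] = (951/π) × 1.710529 = 517.8 W/m².

Q̄ ≈ 518 W/m²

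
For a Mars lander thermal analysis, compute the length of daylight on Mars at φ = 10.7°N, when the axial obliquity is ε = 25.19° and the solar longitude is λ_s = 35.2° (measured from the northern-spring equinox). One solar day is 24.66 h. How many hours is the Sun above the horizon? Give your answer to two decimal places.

Solar declination: sin δ = sin ε · sin λ_s = sin 25.19° × sin 35.2° = 0.24534, so δ = +14.202°.
cos H₀ = −tan φ · tan δ = −tan(+10.7°) × tan(+14.202°) = -0.0478, so H₀ = 1.6186 rad = 92.74°.
Daylight = 2H₀/(2π) × 24.66 h = (1.6186/π) × 24.66 = 12.71 h.

12.71 h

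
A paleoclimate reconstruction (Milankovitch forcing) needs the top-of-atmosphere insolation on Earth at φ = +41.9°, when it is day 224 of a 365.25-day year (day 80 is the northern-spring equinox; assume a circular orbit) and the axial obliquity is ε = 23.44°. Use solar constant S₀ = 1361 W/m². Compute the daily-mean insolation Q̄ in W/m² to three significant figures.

Solar longitude: λ_s = 360° × (224 − 80)/365.25 = 141.930°.
sin δ = sin 23.44° × sin 141.930° = 0.24528, so δ = +14.199°.
cos H₀ = −tan(+41.9°) tan(+14.199°) = -0.2270, H₀ = 1.7998 rad.
Bracket: H₀ sin φ sin δ + cos φ cos δ sin H₀ = 1.7998×0.66783×0.24528 + 0.74431×0.96945×0.97389 = 0.294817 + 0.702731 = 0.997548.
Q̄ = (S₀/π) × [bracket] = (1361/π) × 0.997548 = 432.2 W/m².

Q̄ ≈ 432 W/m²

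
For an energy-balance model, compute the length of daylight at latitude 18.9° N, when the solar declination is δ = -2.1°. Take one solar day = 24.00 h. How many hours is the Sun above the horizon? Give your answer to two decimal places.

11.90 h

cos H₀ = −tan φ · tan δ = −tan(+18.9°) × tan(-2.100°) = 0.0126, so H₀ = 1.5582 rad = 89.28°.
Daylight = 2H₀/(2π) × 24.00 h = (1.5582/π) × 24.00 = 11.90 h.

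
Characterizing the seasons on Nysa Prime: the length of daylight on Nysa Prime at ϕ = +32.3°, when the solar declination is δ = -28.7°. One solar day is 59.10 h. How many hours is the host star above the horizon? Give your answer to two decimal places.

cos h₀ = −tan ϕ · tan δ = −tan(+32.3°) × tan(-28.700°) = 0.3461, so h₀ = 1.2174 rad = 69.75°.
Daylight = 2h₀/(2π) × 59.10 h = (1.2174/π) × 59.10 = 22.90 h.

22.90 h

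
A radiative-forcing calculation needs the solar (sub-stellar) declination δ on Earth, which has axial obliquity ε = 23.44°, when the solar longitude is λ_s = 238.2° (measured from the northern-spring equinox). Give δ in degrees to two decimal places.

sin δ = sin ε · sin λ_s = sin 23.44° × sin 238.2° = -0.338078.
δ = arcsin(-0.338078) = -19.76°.

δ = -19.76°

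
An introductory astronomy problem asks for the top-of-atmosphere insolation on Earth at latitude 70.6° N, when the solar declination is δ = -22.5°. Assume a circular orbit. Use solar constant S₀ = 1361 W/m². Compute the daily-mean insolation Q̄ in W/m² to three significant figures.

cos H₀ = −tan(+70.6°) tan(-22.500°) = 1.1762 ≥ 1 ⇒ polar night, H₀ = 0 and Q̄ = 0.

Q̄ ≈ 0.00 W/m²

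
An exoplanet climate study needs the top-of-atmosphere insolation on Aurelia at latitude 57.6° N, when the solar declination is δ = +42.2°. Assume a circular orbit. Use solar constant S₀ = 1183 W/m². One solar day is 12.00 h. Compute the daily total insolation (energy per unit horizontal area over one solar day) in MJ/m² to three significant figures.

29.0 MJ/m²

cos H₀ = −tan(+57.6°) tan(+42.200°) = -1.4288 ≤ −1 ⇒ polar day, H₀ = π.
Bracket: H₀ sin φ sin δ + cos φ cos δ sin H₀ = 3.1416×0.84433×0.67172 + 0.53583×0.74080×0.00000 = 1.781769 + 0.000000 = 1.781769.
Q̄ = (S₀/π) × [bracket] = (1183/π) × 1.781769 = 670.94 W/m².
Daily total = Q̄ × 12.00 h × 3600 s/h = 670.94 × 12.00 × 3600 / 10⁶ = 28.98 MJ/m².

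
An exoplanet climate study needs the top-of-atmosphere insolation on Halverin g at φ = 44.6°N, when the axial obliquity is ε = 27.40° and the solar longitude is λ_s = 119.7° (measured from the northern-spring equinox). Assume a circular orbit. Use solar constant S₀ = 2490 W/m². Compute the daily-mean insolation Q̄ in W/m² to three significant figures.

Q̄ ≈ 915 W/m²

Solar declination: sin δ = sin ε · sin λ_s = sin 27.40° × sin 119.7° = 0.39974, so δ = +23.562°.
cos H₀ = −tan(+44.6°) tan(+23.562°) = -0.4301, H₀ = 2.0154 rad.
Bracket: H₀ sin φ sin δ + cos φ cos δ sin H₀ = 2.0154×0.70215×0.39974 + 0.71203×0.91663×0.90280 = 0.565677 + 0.589229 = 1.154906.
Q̄ = (S₀/π) × [bracket] = (2490/π) × 1.154906 = 915.4 W/m².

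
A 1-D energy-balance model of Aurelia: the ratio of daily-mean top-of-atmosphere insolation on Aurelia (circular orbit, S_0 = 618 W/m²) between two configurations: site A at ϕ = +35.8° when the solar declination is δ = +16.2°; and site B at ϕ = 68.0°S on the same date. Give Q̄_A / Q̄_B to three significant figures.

Q̄_A / Q̄_B ≈ 20.5

— Configuration A (ϕ=+35.8°):
cos h₀ = −tan(+35.8°) tan(+16.200°) = -0.2095, h₀ = 1.7819 rad.
Bracket: h₀ sin ϕ sin δ + cos ϕ cos δ sin h₀ = 1.7819×0.58496×0.27899 + 0.81106×0.96029×0.97780 = 0.290802 + 0.761562 = 1.052364.
Q̄ = (S_0/π) × [bracket] = (618/π) × 1.052364 = 207.02 W/m².
— Configuration B (ϕ=-68.0°):
cos h₀ = −tan(-68.0°) tan(+16.200°) = 0.7191, h₀ = 0.7683 rad.
Bracket: h₀ sin ϕ sin δ + cos ϕ cos δ sin h₀ = 0.7683×-0.92718×0.27899 + 0.37461×0.96029×0.69493 = -0.198739 + 0.249990 = 0.051251.
Q̄ = (S_0/π) × [bracket] = (618/π) × 0.051251 = 10.082 W/m².
Ratio Q̄_A / Q̄_B = 207.02 / 10.082 = 20.53.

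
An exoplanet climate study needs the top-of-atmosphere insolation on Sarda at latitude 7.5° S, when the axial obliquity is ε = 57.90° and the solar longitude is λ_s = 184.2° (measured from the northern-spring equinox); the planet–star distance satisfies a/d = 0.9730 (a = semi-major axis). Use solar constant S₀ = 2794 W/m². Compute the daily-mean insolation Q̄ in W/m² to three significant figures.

Solar declination: sin δ = sin ε · sin λ_s = sin 57.90° × sin 184.2° = -0.06204, so δ = -3.557°.
cos H₀ = −tan(-7.5°) tan(-3.557°) = -0.0082, H₀ = 1.5790 rad.
Bracket: H₀ sin φ sin δ + cos φ cos δ sin H₀ = 1.5790×-0.13053×-0.06204 + 0.99144×0.99807×0.99997 = 0.012787 + 0.989497 = 1.002284.
Inverse-square distance factor (a/d)² = 0.9730² = 0.946729.
Q̄ = (S₀/π) × 0.946729 × [bracket] = (2794/π) × 0.946729 × 1.002284 = 843.9 W/m².

Q̄ ≈ 844 W/m²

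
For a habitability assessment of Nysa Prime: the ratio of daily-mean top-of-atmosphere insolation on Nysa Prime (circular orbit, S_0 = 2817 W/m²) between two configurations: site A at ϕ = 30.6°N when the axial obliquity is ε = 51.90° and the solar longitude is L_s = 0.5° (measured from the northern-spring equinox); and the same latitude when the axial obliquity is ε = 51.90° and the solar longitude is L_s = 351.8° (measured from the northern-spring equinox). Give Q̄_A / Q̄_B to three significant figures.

— Configuration A (ϕ=+30.6°):
Solar declination: sin δ = sin ε · sin L_s = sin 51.90° × sin 0.5° = 0.00687, so δ = +0.393°.
cos h₀ = −tan(+30.6°) tan(+0.393°) = -0.0041, h₀ = 1.5749 rad.
Bracket: h₀ sin ϕ sin δ + cos ϕ cos δ sin h₀ = 1.5749×0.50904×0.00687 + 0.86074×0.99998×0.99999 = 0.005508 + 0.860714 = 0.866222.
Q̄ = (S_0/π) × [bracket] = (2817/π) × 0.866222 = 776.72 W/m².
— Configuration B (ϕ=+30.6°):
Solar declination: sin δ = sin ε · sin L_s = sin 51.90° × sin 351.8° = -0.11224, so δ = -6.444°.
cos h₀ = −tan(+30.6°) tan(-6.444°) = 0.0668, h₀ = 1.5039 rad.
Bracket: h₀ sin ϕ sin δ + cos ϕ cos δ sin h₀ = 1.5039×0.50904×-0.11224 + 0.86074×0.99368×0.99777 = -0.085925 + 0.853393 = 0.767468.
Q̄ = (S_0/π) × [bracket] = (2817/π) × 0.767468 = 688.17 W/m².
Ratio Q̄_A / Q̄_B = 776.72 / 688.17 = 1.129.

Q̄_A / Q̄_B ≈ 1.13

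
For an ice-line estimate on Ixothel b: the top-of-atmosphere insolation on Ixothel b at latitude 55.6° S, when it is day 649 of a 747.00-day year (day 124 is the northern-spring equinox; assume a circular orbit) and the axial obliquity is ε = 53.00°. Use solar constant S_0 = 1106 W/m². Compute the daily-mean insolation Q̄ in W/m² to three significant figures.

Q̄ ≈ 697 W/m²

Solar longitude: L_s = 360° × (649 − 124)/747.00 = 253.012°.
sin δ = sin 53.00° × sin 253.012° = -0.76379, so δ = -49.799°.
cos h₀ = −tan(-55.6°) tan(-49.799°) = -1.7282 ≤ −1 ⇒ polar day, h₀ = π.
Bracket: h₀ sin ϕ sin δ + cos ϕ cos δ sin h₀ = 3.1416×-0.82511×-0.76379 + 0.56497×0.64547×0.00000 = 1.979870 + 0.000000 = 1.979870.
Q̄ = (S_0/π) × [bracket] = (1106/π) × 1.979870 = 697.0 W/m².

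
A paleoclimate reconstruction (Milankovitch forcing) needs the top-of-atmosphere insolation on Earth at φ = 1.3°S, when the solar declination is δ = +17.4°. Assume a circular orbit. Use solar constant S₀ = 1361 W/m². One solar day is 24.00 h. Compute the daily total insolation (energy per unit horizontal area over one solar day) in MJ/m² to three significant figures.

cos H₀ = −tan(-1.3°) tan(+17.400°) = 0.0071, H₀ = 1.5637 rad.
Bracket: H₀ sin φ sin δ + cos φ cos δ sin H₀ = 1.5637×-0.02269×0.29904 + 0.99974×0.95424×0.99997 = -0.010610 + 0.953963 = 0.943353.
Q̄ = (S₀/π) × [bracket] = (1361/π) × 0.943353 = 408.68 W/m².
Daily total = Q̄ × 24.00 h × 3600 s/h = 408.68 × 24.00 × 3600 / 10⁶ = 35.31 MJ/m².

35.3 MJ/m²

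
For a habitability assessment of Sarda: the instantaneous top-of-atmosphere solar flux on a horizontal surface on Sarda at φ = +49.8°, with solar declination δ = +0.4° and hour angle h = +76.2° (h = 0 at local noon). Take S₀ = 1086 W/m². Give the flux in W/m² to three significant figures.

cos θ_z = sin φ sin δ + cos φ cos δ cos h = 0.005332 + 0.153960 = 0.159292.
Flux = S₀ · cos θ_z = 1086 × 0.159292 = 173.0 W/m².

173 W/m²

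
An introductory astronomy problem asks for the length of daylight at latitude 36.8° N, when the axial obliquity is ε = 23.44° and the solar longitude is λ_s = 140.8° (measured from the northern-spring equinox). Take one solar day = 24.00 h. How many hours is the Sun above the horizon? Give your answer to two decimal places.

Solar declination: sin δ = sin ε · sin λ_s = sin 23.44° × sin 140.8° = 0.25141, so δ = +14.561°.
cos H₀ = −tan φ · tan δ = −tan(+36.8°) × tan(+14.561°) = -0.1943, so H₀ = 1.7664 rad = 101.21°.
Daylight = 2H₀/(2π) × 24.00 h = (1.7664/π) × 24.00 = 13.49 h.

13.49 h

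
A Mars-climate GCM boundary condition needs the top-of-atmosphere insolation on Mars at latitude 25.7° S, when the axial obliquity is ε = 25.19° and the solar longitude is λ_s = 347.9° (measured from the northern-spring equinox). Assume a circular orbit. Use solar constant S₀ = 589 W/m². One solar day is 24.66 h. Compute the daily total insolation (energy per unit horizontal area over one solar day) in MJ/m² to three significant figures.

16.0 MJ/m²

Solar declination: sin δ = sin ε · sin λ_s = sin 25.19° × sin 347.9° = -0.08922, so δ = -5.119°.
cos H₀ = −tan(-25.7°) tan(-5.119°) = -0.0431, H₀ = 1.6139 rad.
Bracket: H₀ sin φ sin δ + cos φ cos δ sin H₀ = 1.6139×-0.43366×-0.08922 + 0.90108×0.99601×0.99907 = 0.062444 + 0.896650 = 0.959094.
Q̄ = (S₀/π) × [bracket] = (589/π) × 0.959094 = 179.82 W/m².
Daily total = Q̄ × 24.66 h × 3600 s/h = 179.82 × 24.66 × 3600 / 10⁶ = 15.96 MJ/m².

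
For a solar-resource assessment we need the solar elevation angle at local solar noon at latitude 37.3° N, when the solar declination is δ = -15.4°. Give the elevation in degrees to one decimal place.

At local noon the hour angle is zero, so the zenith angle equals |φ − δ| = |+37.3° − (-15.400°)| = 52.700°.
Elevation = 90° − 52.700° = 37.3°.

37.3°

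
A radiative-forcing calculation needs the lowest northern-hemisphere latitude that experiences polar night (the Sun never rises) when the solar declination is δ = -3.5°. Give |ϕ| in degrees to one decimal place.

Polar night requires cos h₀ = −tan ϕ tan δ ≥ 1, i.e. tan ϕ tan δ ≤ −1.
The boundary is |tan ϕ| · |tan δ| = 1, so |ϕ| = 90° − |δ| = 90° − 3.5° = 86.5° in the northern hemisphere.

|ϕ| = 86.5°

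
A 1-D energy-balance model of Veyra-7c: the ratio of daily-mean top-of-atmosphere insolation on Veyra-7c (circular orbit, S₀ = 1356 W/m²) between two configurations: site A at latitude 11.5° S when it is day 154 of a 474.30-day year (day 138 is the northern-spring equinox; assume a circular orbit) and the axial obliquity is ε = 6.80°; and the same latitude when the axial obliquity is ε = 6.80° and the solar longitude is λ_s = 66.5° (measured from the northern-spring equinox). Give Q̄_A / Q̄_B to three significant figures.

Q̄_A / Q̄_B ≈ 1.03

— Configuration A (φ=-11.5°):
Solar longitude: λ_s = 360° × (154 − 138)/474.30 = 12.144°.
sin δ = sin 6.80° × sin 12.144° = 0.02491, so δ = +1.427°.
cos H₀ = −tan(-11.5°) tan(+1.427°) = 0.0051, H₀ = 1.5657 rad.
Bracket: H₀ sin φ sin δ + cos φ cos δ sin H₀ = 1.5657×-0.19937×0.02491 + 0.97992×0.99969×0.99999 = -0.007776 + 0.979606 = 0.971830.
Q̄ = (S₀/π) × [bracket] = (1356/π) × 0.971830 = 419.47 W/m².
— Configuration B (φ=-11.5°):
Solar declination: sin δ = sin ε · sin λ_s = sin 6.80° × sin 66.5° = 0.10858, so δ = +6.234°.
cos H₀ = −tan(-11.5°) tan(+6.234°) = 0.0222, H₀ = 1.5486 rad.
Bracket: H₀ sin φ sin δ + cos φ cos δ sin H₀ = 1.5486×-0.19937×0.10858 + 0.97992×0.99409×0.99975 = -0.033523 + 0.973885 = 0.940362.
Q̄ = (S₀/π) × [bracket] = (1356/π) × 0.940362 = 405.89 W/m².
Ratio Q̄_A / Q̄_B = 419.47 / 405.89 = 1.033.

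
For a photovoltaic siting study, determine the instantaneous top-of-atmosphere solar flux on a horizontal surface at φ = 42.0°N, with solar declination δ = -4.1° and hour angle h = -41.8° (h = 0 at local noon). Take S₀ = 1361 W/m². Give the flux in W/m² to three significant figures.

687 W/m²

cos θ_z = sin φ sin δ + cos φ cos δ cos h = -0.047841 + 0.552579 = 0.504738.
Flux = S₀ · cos θ_z = 1361 × 0.504738 = 686.9 W/m².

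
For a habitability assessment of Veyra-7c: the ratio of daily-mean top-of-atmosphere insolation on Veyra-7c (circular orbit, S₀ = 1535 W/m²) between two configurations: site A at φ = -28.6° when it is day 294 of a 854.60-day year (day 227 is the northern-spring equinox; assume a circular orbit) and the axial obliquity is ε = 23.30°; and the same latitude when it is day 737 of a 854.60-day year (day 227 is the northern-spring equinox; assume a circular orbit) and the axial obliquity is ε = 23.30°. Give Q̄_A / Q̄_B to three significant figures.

— Configuration A (φ=-28.6°):
Solar longitude: λ_s = 360° × (294 − 227)/854.60 = 28.224°.
sin δ = sin 23.30° × sin 28.224° = 0.18706, so δ = +10.781°.
cos H₀ = −tan(-28.6°) tan(+10.781°) = 0.1038, H₀ = 1.4668 rad.
Bracket: H₀ sin φ sin δ + cos φ cos δ sin H₀ = 1.4668×-0.47869×0.18706 + 0.87798×0.98235×0.99460 = -0.131343 + 0.857826 = 0.726483.
Q̄ = (S₀/π) × [bracket] = (1535/π) × 0.726483 = 354.96 W/m².
— Configuration B (φ=-28.6°):
Solar longitude: λ_s = 360° × (737 − 227)/854.60 = 214.837°.
sin δ = sin 23.30° × sin 214.837° = -0.22595, so δ = -13.059°.
cos H₀ = −tan(-28.6°) tan(-13.059°) = -0.1265, H₀ = 1.6976 rad.
Bracket: H₀ sin φ sin δ + cos φ cos δ sin H₀ = 1.6976×-0.47869×-0.22595 + 0.87798×0.97414×0.99197 = 0.183612 + 0.848408 = 1.032020.
Q̄ = (S₀/π) × [bracket] = (1535/π) × 1.032020 = 504.25 W/m².
Ratio Q̄_A / Q̄_B = 354.96 / 504.25 = 0.7039.

Q̄_A / Q̄_B ≈ 0.704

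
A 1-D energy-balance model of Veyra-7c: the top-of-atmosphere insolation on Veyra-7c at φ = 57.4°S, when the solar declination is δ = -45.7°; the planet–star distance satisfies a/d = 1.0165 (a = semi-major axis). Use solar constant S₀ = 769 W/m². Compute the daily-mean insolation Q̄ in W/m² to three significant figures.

cos H₀ = −tan(-57.4°) tan(-45.700°) = -1.6023 ≤ −1 ⇒ polar day, H₀ = π.
Bracket: H₀ sin φ sin δ + cos φ cos δ sin H₀ = 3.1416×-0.84245×-0.71569 + 0.53877×0.69842×0.00000 = 1.894174 + 0.000000 = 1.894174.
Inverse-square distance factor (a/d)² = 1.0165² = 1.033272.
Q̄ = (S₀/π) × 1.033272 × [bracket] = (769/π) × 1.033272 × 1.894174 = 479.1 W/m².

Q̄ ≈ 479 W/m²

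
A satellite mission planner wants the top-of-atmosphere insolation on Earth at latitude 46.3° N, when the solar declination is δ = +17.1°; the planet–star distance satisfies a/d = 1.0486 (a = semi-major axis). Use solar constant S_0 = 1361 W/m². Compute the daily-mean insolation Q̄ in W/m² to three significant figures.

cos h₀ = −tan(+46.3°) tan(+17.100°) = -0.3219, h₀ = 1.8986 rad.
Bracket: h₀ sin ϕ sin δ + cos ϕ cos δ sin h₀ = 1.8986×0.72297×0.29404 + 0.69088×0.95579×0.94676 = 0.403608 + 0.625180 = 1.028788.
Inverse-square distance factor (a/d)² = 1.0486² = 1.099562.
Q̄ = (S_0/π) × 1.099562 × [bracket] = (1361/π) × 1.099562 × 1.028788 = 490.1 W/m².

Q̄ ≈ 490 W/m²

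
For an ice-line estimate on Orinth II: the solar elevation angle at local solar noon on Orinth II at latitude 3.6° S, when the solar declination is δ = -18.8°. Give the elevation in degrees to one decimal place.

74.8°

At local noon the hour angle is zero, so the zenith angle equals |φ − δ| = |-3.6° − (-18.800°)| = 15.200°.
Elevation = 90° − 15.200° = 74.8°.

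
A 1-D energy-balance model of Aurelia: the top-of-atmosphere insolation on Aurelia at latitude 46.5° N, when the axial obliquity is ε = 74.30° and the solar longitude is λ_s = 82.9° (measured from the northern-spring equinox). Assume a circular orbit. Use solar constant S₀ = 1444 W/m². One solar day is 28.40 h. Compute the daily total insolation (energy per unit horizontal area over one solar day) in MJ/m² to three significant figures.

102 MJ/m²

Solar declination: sin δ = sin ε · sin λ_s = sin 74.30° × sin 82.9° = 0.95531, so δ = +72.806°.
cos H₀ = −tan(+46.5°) tan(+72.806°) = -3.4055 ≤ −1 ⇒ polar day, H₀ = π.
Bracket: H₀ sin φ sin δ + cos φ cos δ sin H₀ = 3.1416×0.72537×0.95531 + 0.68835×0.29561×0.00000 = 2.176982 + 0.000000 = 2.176982.
Q̄ = (S₀/π) × [bracket] = (1444/π) × 2.176982 = 1000.6 W/m².
Daily total = Q̄ × 28.40 h × 3600 s/h = 1000.6 × 28.40 × 3600 / 10⁶ = 102.3 MJ/m².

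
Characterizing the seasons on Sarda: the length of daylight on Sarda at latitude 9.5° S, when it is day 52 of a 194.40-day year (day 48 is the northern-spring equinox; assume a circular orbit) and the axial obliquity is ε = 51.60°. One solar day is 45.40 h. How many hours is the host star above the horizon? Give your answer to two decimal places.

Solar longitude: λ_s = 360° × (52 − 48)/194.40 = 7.407°.
sin δ = sin 51.60° × sin 7.407° = 0.10104, so δ = +5.799°.
cos H₀ = −tan φ · tan δ = −tan(-9.5°) × tan(+5.799°) = 0.0170, so H₀ = 1.5538 rad = 89.03°.
Daylight = 2H₀/(2π) × 45.40 h = (1.5538/π) × 45.40 = 22.45 h.

22.45 h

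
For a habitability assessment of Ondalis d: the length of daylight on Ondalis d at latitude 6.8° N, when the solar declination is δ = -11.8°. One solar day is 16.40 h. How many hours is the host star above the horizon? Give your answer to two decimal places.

8.07 h

cos H₀ = −tan φ · tan δ = −tan(+6.8°) × tan(-11.800°) = 0.0249, so H₀ = 1.5459 rad = 88.57°.
Daylight = 2H₀/(2π) × 16.40 h = (1.5459/π) × 16.40 = 8.07 h.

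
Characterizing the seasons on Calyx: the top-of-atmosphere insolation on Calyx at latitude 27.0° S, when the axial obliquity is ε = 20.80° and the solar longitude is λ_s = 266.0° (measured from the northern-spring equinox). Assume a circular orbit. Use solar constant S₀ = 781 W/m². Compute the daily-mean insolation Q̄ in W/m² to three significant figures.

Solar declination: sin δ = sin ε · sin λ_s = sin 20.80° × sin 266.0° = -0.35424, so δ = -20.747°.
cos H₀ = −tan(-27.0°) tan(-20.747°) = -0.1930, H₀ = 1.7650 rad.
Bracket: H₀ sin φ sin δ + cos φ cos δ sin H₀ = 1.7650×-0.45399×-0.35424 + 0.89101×0.93515×0.98120 = 0.283850 + 0.817563 = 1.101413.
Q̄ = (S₀/π) × [bracket] = (781/π) × 1.101413 = 273.8 W/m².

Q̄ ≈ 274 W/m²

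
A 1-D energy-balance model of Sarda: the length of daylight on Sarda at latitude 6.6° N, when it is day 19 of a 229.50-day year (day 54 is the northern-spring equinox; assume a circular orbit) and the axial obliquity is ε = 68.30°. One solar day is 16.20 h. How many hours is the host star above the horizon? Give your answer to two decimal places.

Solar longitude: λ_s = 360° × (19 − 54)/229.50 = -54.902°, i.e. -54.902° + 360° = 305.098°.
sin δ = sin 68.30° × sin 305.098° = -0.76019, so δ = -49.481°.
cos H₀ = −tan φ · tan δ = −tan(+6.6°) × tan(-49.481°) = 0.1354, so H₀ = 1.4350 rad = 82.22°.
Daylight = 2H₀/(2π) × 16.20 h = (1.4350/π) × 16.20 = 7.40 h.

7.40 h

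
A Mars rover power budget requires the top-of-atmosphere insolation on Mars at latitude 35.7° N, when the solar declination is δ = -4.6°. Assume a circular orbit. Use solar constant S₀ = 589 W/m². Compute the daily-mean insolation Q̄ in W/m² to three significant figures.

Q̄ ≈ 138 W/m²

cos H₀ = −tan(+35.7°) tan(-4.600°) = 0.0578, H₀ = 1.5129 rad.
Bracket: H₀ sin φ sin δ + cos φ cos δ sin H₀ = 1.5129×0.58354×-0.08020 + 0.81208×0.99678×0.99833 = -0.070804 + 0.808113 = 0.737309.
Q̄ = (S₀/π) × [bracket] = (589/π) × 0.737309 = 138.2 W/m².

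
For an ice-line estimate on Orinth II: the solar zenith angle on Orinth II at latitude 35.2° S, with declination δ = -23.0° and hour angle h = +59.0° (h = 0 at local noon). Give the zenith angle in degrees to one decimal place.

θ_z = 52.2°

cos θ_z = sin φ sin δ + cos φ cos δ cos h = 0.225230 + 0.387404 = 0.612634.
θ_z = arccos(0.612634) = 52.2°.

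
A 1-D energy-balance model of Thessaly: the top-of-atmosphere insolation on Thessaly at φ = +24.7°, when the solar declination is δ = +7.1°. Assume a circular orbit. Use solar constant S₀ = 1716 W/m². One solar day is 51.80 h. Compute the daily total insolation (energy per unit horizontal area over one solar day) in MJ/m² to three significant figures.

100 MJ/m²

cos H₀ = −tan(+24.7°) tan(+7.100°) = -0.0573, H₀ = 1.6281 rad.
Bracket: H₀ sin φ sin δ + cos φ cos δ sin H₀ = 1.6281×0.41787×0.12360 + 0.90851×0.99233×0.99836 = 0.084089 + 0.900063 = 0.984152.
Q̄ = (S₀/π) × [bracket] = (1716/π) × 0.984152 = 537.56 W/m².
Daily total = Q̄ × 51.80 h × 3600 s/h = 537.56 × 51.80 × 3600 / 10⁶ = 100.2 MJ/m².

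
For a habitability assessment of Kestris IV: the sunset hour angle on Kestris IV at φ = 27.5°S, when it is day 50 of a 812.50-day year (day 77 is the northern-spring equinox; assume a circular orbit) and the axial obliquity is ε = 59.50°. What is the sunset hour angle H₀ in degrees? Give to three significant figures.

H₀ = 95.4°

Solar longitude: λ_s = 360° × (50 − 77)/812.50 = -11.963°, i.e. -11.963° + 360° = 348.037°.
sin δ = sin 59.50° × sin 348.037° = -0.17860, so δ = -10.288°.
cos H₀ = −tan φ · tan δ = −tan(-27.5°) × tan(-10.288°) = -0.0945, so H₀ = 1.6654 rad = 95.42°.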